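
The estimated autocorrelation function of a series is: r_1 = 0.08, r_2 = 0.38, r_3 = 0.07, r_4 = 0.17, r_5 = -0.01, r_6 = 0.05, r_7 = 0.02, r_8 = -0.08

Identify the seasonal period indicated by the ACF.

2

The largest autocorrelation is r_2 = 0.38, with a weaker echo at lag 4 (0.17); the remaining lags stay at or below 0.08.
The dominant spike at lag 2 indicates a seasonal period of 2.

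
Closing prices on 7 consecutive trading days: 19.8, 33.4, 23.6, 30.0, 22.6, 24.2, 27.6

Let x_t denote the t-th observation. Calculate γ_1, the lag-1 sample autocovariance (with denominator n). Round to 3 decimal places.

Mean x̄ = (19.8 + 33.4 + 23.6 + 30.0 + 22.6 + 24.2 + 27.6)/7 = 25.8857
Deviations: -6.0857, 7.5143, -2.2857, 4.1143, -3.2857, -1.6857, 1.7143
Σ_{t=1}^{6}(x_t−x̄)(x_{t+1}−x̄) = -83.1788
γ_1 = -83.1788 / 7 = -11.883

-11.883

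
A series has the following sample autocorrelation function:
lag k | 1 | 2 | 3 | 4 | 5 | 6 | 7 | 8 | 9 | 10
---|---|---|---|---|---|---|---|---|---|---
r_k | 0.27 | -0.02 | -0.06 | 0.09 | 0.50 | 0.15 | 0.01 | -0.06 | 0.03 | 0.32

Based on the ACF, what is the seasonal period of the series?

The largest autocorrelation is r_5 = 0.50, with a weaker echo at lag 10 (0.32); the remaining lags stay at or below 0.27.
The dominant spike at lag 5 indicates a seasonal period of 5.

5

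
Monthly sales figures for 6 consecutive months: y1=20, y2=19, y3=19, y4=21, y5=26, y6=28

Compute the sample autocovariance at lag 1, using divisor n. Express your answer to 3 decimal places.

Mean ȳ = (20 + 19 + 19 + 21 + 26 + 28)/6 = 22.1667
Σ_{t=1}^{5}(y_t−ȳ)(y_{t+1}−ȳ) = 38.4722
γ_1 = 38.4722 / 6 = 6.412

6.412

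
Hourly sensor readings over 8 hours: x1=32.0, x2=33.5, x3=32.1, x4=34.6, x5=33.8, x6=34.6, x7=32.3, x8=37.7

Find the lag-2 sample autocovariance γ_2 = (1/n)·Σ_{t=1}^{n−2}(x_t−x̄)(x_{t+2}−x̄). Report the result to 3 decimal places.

Mean x̄ = (32.0 + 33.5 + 32.1 + 34.6 + 33.8 + 34.6 + 32.3 + 37.7)/8 = 33.8250
Σ_{t=1}^{6}(x_t−x̄)(x_{t+2}−x̄) = 6.5813
γ_2 = 6.5813 / 8 = 0.823

0.823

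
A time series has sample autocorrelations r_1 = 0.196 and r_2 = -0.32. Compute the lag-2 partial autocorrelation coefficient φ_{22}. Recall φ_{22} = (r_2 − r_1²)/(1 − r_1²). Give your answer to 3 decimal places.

φ_{22} = (r_2 − r_1²) / (1 − r_1²)
r_1² = (0.196)² = 0.038416
Numerator = -0.32 − 0.0384 = -0.3584; denominator = 1 − 0.0384 = 0.9616
φ_{22} = -0.3584 / 0.9616 = -0.373

-0.373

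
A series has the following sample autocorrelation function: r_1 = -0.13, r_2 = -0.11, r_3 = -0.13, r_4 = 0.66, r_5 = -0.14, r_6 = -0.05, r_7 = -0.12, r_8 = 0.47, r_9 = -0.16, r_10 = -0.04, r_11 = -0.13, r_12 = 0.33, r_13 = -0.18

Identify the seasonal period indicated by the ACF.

The largest autocorrelation is r_4 = 0.66, with weaker echoes at lags 8 (0.47) and 12 (0.33); the remaining lags stay at or below -0.04.
The dominant spike at lag 4 indicates a seasonal period of 4.

4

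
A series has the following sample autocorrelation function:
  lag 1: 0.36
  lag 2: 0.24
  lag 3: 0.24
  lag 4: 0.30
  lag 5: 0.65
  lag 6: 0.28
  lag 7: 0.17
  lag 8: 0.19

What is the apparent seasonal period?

The largest autocorrelation is r_5 = 0.65; the remaining lags stay at or below 0.36. The elevated value at lag 1 (0.36), dropping to 0.24 at lag 2, reflects decaying short-term dependence rather than seasonality.
The dominant spike at lag 5 indicates a seasonal period of 5.

5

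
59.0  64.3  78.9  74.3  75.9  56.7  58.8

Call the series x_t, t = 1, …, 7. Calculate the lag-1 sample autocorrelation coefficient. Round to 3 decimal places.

0.263

Mean x̄ = (59.0 + 64.3 + 78.9 + 74.3 + 75.9 + 56.7 + 58.8)/7 = 66.8429
Deviations from mean: -7.8429, -2.5429, 12.0571, 7.4571, 9.0571, -10.1429, -8.0429
Numerator Σ_{t=1}^{6}(x_t−x̄)(x_{t+1}−x̄) = 136.4482
Denominator Σ(x_t−x̄)² = 518.5571
r_1 = 136.4482 / 518.5571 = 0.263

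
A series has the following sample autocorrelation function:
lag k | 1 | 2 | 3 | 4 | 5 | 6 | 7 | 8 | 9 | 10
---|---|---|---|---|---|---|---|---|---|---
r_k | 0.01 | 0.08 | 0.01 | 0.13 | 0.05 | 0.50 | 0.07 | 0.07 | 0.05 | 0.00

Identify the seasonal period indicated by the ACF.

The largest autocorrelation is r_6 = 0.50; the remaining lags stay at or below 0.13.
The dominant spike at lag 6 indicates a seasonal period of 6.

6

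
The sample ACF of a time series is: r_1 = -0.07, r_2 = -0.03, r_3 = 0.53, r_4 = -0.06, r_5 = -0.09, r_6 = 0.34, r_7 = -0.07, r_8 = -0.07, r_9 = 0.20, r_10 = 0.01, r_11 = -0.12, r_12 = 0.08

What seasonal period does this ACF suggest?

The largest autocorrelation is r_3 = 0.53, with weaker echoes at lags 6 (0.34) and 9 (0.20); the remaining lags stay at or below 0.08.
The dominant spike at lag 3 indicates a seasonal period of 3.

3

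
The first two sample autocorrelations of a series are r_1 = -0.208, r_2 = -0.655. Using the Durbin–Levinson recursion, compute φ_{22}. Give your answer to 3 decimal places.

-0.730

φ_{22} = (r_2 − r_1²) / (1 − r_1²)
r_1² = (-0.208)² = 0.043264
Numerator = -0.655 − 0.0433 = -0.6983; denominator = 1 − 0.0433 = 0.9567
φ_{22} = -0.6983 / 0.9567 = -0.730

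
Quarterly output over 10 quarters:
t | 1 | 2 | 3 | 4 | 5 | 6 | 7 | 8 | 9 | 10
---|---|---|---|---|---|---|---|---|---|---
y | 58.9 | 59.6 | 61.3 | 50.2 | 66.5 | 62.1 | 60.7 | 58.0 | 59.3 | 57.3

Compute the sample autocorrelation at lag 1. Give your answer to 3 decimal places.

-0.397

Mean ȳ = (58.9 + 59.6 + 61.3 + 50.2 + 66.5 + 62.1 + 60.7 + 58.0 + 59.3 + 57.3)/10 = 59.3900
Numerator Σ_{t=1}^{9}(y_t−ȳ)(y_{t+1}−ȳ) = -61.2851
Denominator Σ(y_t−ȳ)² = 154.3090
r_1 = -61.2851 / 154.3090 = -0.397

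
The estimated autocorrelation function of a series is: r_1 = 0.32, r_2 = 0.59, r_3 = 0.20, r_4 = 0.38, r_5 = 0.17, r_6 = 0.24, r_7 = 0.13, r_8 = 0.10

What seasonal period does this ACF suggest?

The largest autocorrelation is r_2 = 0.59, with a weaker echo at lag 4 (0.38); the remaining lags stay at or below 0.32.
The dominant spike at lag 2 indicates a seasonal period of 2.

2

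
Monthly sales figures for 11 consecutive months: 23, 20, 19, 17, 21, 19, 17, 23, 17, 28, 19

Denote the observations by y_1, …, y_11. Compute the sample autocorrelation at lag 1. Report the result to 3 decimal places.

-0.431

Mean ȳ = (23 + 20 + 19 + 17 + 21 + 19 + 17 + 23 + 17 + 28 + 19)/11 = 20.2727
Numerator Σ_{t=1}^{10}(y_t−ȳ)(y_{t+1}−ȳ) = -48.3471
Denominator Σ(y_t−ȳ)² = 112.1818
r_1 = -48.3471 / 112.1818 = -0.431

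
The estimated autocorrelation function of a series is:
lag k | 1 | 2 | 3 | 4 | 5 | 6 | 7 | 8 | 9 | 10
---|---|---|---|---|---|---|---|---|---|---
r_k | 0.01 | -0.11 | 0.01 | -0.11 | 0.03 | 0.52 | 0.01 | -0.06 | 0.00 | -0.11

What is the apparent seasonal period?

The largest autocorrelation is r_6 = 0.52; the remaining lags stay at or below 0.03.
The dominant spike at lag 6 indicates a seasonal period of 6.

6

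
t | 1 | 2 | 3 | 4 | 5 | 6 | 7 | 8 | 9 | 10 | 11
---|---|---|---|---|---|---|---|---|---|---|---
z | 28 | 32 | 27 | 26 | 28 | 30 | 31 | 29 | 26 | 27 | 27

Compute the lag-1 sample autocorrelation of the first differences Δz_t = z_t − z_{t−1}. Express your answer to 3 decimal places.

First differences Δz: 4, -5, -1, 2, 2, 1, -2, -3, 1, 0
Mean of differences = -0.1000
Numerator Σ(Δz_t−Δz̄)(Δz_{t+1}−Δz̄) = -10.5100
Denominator Σ(Δz_t−Δz̄)² = 64.9000
r_1(Δz) = -10.5100 / 64.9000 = -0.162

-0.162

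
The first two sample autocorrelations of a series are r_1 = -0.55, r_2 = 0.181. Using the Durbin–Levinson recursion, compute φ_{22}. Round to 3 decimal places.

φ_{22} = (r_2 − r_1²) / (1 − r_1²)
r_1² = (-0.55)² = 0.3025
Numerator = 0.181 − 0.3025 = -0.1215; denominator = 1 − 0.3025 = 0.6975
φ_{22} = -0.1215 / 0.6975 = -0.174

-0.174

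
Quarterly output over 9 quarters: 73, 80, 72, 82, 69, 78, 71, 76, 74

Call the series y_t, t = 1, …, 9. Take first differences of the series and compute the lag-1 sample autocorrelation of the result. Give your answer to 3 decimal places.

-0.907

First differences Δy: 7, -8, 10, -13, 9, -7, 5, -2
Mean of differences = 0.1250
Numerator Σ(Δy_t−Δȳ)(Δy_{t+1}−Δȳ) = -490.5156
Denominator Σ(Δy_t−Δȳ)² = 540.8750
r_1(Δy) = -490.5156 / 540.8750 = -0.907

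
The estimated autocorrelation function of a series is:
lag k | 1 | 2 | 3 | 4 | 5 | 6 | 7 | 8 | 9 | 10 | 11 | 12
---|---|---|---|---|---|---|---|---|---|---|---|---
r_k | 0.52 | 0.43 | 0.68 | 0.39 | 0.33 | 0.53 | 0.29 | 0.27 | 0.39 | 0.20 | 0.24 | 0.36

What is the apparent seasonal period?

3

The largest autocorrelation is r_3 = 0.68, with a weaker echo at lag 6 (0.53); the remaining lags stay at or below 0.52. The elevated value at lag 1 (0.52), dropping to 0.43 at lag 2, reflects decaying short-term dependence rather than seasonality.
The dominant spike at lag 3 indicates a seasonal period of 3.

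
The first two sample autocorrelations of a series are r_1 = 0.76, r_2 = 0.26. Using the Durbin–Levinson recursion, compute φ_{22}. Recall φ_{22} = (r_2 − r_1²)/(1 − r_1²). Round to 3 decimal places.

-0.752

φ_{22} = (r_2 − r_1²) / (1 − r_1²)
r_1² = (0.76)² = 0.5776
Numerator = 0.26 − 0.5776 = -0.3176; denominator = 1 − 0.5776 = 0.4224
φ_{22} = -0.3176 / 0.4224 = -0.752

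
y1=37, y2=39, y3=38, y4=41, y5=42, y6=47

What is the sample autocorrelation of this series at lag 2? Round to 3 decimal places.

0.119

Mean ȳ = (37 + 39 + 38 + 41 + 42 + 47)/6 = 40.6667
Σ(y_t−ȳ)(y_{t+2}−ȳ) = (9.7778) + (-0.5556) + (-3.5556) + (2.1111) = 7.7778
Denominator Σ(y_t−ȳ)² = 65.3333
r_2 = 7.7778 / 65.3333 = 0.119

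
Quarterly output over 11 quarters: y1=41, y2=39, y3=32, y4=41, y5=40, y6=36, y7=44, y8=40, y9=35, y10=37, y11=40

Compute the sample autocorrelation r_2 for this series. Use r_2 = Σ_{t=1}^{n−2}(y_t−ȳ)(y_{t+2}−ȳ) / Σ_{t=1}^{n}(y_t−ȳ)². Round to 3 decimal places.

-0.472

Mean ȳ = (41 + 39 + 32 + 41 + 40 + 36 + 44 + 40 + 35 + 37 + 40)/11 = 38.6364
Numerator Σ_{t=1}^{9}(y_t−ȳ)(y_{t+2}−ȳ) = -53.0826
Denominator Σ(y_t−ȳ)² = 112.5455
r_2 = -53.0826 / 112.5455 = -0.472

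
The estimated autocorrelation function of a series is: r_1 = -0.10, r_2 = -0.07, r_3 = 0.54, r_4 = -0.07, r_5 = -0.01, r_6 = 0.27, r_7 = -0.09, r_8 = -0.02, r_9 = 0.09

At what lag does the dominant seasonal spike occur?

The largest autocorrelation is r_3 = 0.54, with a weaker echo at lag 6 (0.27); the remaining lags stay at or below 0.09.
The dominant spike at lag 3 indicates a seasonal period of 3.

3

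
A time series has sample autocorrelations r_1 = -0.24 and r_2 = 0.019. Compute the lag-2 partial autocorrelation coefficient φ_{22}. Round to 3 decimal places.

-0.041

φ_{22} = (r_2 − r_1²) / (1 − r_1²)
r_1² = (-0.24)² = 0.0576
Numerator = 0.019 − 0.0576 = -0.0386; denominator = 1 − 0.0576 = 0.9424
φ_{22} = -0.0386 / 0.9424 = -0.041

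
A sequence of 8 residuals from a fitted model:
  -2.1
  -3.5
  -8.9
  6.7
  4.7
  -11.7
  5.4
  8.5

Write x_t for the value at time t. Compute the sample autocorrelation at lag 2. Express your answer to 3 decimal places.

-0.499

Mean x̄ = (-2.1 − 3.5 − 8.9 + 6.7 + 4.7 − 11.7 + 5.4 + 8.5)/8 = -0.1125
Numerator Σ_{t=1}^{6}(x_t−x̄)(x_{t+2}−x̄) = -200.1103
Denominator Σ(x_t−x̄)² = 401.0488
r_2 = -200.1103 / 401.0488 = -0.499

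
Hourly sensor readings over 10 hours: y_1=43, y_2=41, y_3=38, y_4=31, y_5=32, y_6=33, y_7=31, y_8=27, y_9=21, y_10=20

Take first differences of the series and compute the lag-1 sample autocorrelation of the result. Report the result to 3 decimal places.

First differences Δy: -2, -3, -7, 1, 1, -2, -4, -6, -1
Mean of differences = -2.5556
Numerator Σ(Δy_t−Δȳ)(Δy_{t+1}−Δȳ) = -0.6420
Denominator Σ(Δy_t−Δȳ)² = 62.2222
r_1(Δy) = -0.6420 / 62.2222 = -0.010

-0.010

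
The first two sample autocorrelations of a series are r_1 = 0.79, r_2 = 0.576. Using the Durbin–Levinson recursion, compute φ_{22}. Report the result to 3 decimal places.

-0.128

φ_{22} = (r_2 − r_1²) / (1 − r_1²)
r_1² = (0.79)² = 0.6241
Numerator = 0.576 − 0.6241 = -0.0481; denominator = 1 − 0.6241 = 0.3759
φ_{22} = -0.0481 / 0.3759 = -0.128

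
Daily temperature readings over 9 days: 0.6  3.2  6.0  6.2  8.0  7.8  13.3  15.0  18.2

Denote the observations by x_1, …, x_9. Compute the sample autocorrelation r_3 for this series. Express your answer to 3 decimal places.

0.008

Mean x̄ = (0.6 + 3.2 + 6.0 + 6.2 + 8.0 + 7.8 + 13.3 + 15.0 + 18.2)/9 = 8.7000
Σ(x_t−x̄)(x_{t+3}−x̄) = (20.2500) + (3.8500) + (2.4300) + (-11.5000) + (-4.4100) + (-8.5500) = 2.0700
Denominator Σ(x_t−x̄)² = 261.8000
r_3 = 2.0700 / 261.8000 = 0.008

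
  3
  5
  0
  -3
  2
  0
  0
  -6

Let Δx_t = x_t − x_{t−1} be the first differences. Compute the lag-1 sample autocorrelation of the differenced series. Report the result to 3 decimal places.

First differences Δx: 2, -5, -3, 5, -2, 0, -6
Mean of differences = -1.2857
Numerator Σ(Δx_t−Δx̄)(Δx_{t+1}−Δx̄) = -28.0816
Denominator Σ(Δx_t−Δx̄)² = 91.4286
r_1(Δx) = -28.0816 / 91.4286 = -0.307

-0.307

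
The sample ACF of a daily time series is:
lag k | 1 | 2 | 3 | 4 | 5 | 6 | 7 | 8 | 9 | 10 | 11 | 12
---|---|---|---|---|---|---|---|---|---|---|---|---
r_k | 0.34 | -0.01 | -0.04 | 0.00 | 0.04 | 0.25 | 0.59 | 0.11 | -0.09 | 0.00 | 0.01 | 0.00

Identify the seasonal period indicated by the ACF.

7

The largest autocorrelation is r_7 = 0.59; the remaining lags stay at or below 0.34.
The dominant spike at lag 7 indicates a seasonal period of 7.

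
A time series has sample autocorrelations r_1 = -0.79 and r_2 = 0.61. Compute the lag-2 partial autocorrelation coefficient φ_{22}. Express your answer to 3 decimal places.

φ_{22} = (r_2 − r_1²) / (1 − r_1²)
r_1² = (-0.79)² = 0.6241
Numerator = 0.61 − 0.6241 = -0.0141; denominator = 1 − 0.6241 = 0.3759
φ_{22} = -0.0141 / 0.3759 = -0.038

-0.038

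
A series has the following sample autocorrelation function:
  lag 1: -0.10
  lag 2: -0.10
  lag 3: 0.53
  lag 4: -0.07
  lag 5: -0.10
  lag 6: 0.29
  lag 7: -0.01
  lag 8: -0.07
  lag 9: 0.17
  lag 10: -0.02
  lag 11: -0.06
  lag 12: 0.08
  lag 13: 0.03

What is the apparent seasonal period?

3

The largest autocorrelation is r_3 = 0.53, with weaker echoes at lags 6 (0.29) and 9 (0.17); the remaining lags stay at or below 0.08.
The dominant spike at lag 3 indicates a seasonal period of 3.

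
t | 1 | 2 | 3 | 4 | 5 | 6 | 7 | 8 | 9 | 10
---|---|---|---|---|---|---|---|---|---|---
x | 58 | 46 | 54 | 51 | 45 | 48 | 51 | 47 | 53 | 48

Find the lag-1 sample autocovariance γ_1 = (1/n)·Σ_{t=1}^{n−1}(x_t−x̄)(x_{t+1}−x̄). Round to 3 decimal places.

-5.851

Mean x̄ = (58 + 46 + 54 + 51 + 45 + 48 + 51 + 47 + 53 + 48)/10 = 50.1000
Σ_{t=1}^{9}(x_t−x̄)(x_{t+1}−x̄) = -58.5100
γ_1 = -58.5100 / 10 = -5.851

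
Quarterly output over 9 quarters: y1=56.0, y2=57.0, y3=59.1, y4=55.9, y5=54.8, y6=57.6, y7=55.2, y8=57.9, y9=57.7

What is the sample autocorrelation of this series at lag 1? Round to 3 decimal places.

-0.226

Mean ȳ = (56.0 + 57.0 + 59.1 + 55.9 + 54.8 + 57.6 + 55.2 + 57.9 + 57.7)/9 = 56.8000
Numerator Σ_{t=1}^{8}(y_t−ȳ)(y_{t+1}−ȳ) = -3.6200
Denominator Σ(y_t−ȳ)² = 16.0000
r_1 = -3.6200 / 16.0000 = -0.226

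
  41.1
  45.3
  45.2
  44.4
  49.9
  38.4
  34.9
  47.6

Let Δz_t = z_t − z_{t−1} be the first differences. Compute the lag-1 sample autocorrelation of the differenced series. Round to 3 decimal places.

-0.182

First differences Δz: 4.2, -0.1, -0.8, 5.5, -11.5, -3.5, 12.7
Mean of differences = 0.9286
Numerator Σ(Δz_t−Δz̄)(Δz_{t+1}−Δz̄) = -63.3951
Denominator Σ(Δz_t−Δz̄)² = 348.2943
r_1(Δz) = -63.3951 / 348.2943 = -0.182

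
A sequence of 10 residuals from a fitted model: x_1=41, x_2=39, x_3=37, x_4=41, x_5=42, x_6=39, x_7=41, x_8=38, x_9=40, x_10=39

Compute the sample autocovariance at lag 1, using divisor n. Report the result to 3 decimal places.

-0.499

Mean x̄ = (41 + 39 + 37 + 41 + 42 + 39 + 41 + 38 + 40 + 39)/10 = 39.7000
Σ_{t=1}^{9}(x_t−x̄)(x_{t+1}−x̄) = -4.9900
γ_1 = -4.9900 / 10 = -0.499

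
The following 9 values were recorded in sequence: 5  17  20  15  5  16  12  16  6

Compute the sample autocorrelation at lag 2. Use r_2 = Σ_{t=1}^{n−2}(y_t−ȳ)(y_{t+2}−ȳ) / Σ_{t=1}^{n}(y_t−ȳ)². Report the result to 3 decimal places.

Mean ȳ = (5 + 17 + 20 + 15 + 5 + 16 + 12 + 16 + 6)/9 = 12.4444
Σ(y_t−ȳ)(y_{t+2}−ȳ) = (-56.2469) + (11.6420) + (-56.2469) + (9.0864) + (3.3086) + (12.6420) + (2.8642) = -72.9506
Denominator Σ(y_t−ȳ)² = 262.2222
r_2 = -72.9506 / 262.2222 = -0.278

-0.278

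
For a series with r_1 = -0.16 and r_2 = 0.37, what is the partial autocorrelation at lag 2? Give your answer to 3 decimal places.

0.353

φ_{22} = (r_2 − r_1²) / (1 − r_1²)
r_1² = (-0.16)² = 0.0256
Numerator = 0.37 − 0.0256 = 0.3444; denominator = 1 − 0.0256 = 0.9744
φ_{22} = 0.3444 / 0.9744 = 0.353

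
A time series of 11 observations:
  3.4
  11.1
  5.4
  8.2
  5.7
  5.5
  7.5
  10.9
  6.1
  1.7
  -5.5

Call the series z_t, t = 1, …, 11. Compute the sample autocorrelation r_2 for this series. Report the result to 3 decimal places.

Mean z̄ = (3.4 + 11.1 + 5.4 + 8.2 + 5.7 + 5.5 + 7.5 + 10.9 + 6.1 + 1.7 − 5.5)/11 = 5.4545
Numerator Σ_{t=1}^{9}(z_t−z̄)(z_{t+2}−z̄) = -9.7232
Denominator Σ(z_t−z̄)² = 212.0473
r_2 = -9.7232 / 212.0473 = -0.046

-0.046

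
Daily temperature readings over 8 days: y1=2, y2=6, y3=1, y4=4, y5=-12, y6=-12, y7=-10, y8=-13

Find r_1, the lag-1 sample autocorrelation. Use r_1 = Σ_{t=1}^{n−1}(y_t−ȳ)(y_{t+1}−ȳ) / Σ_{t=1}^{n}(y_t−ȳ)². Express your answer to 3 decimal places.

Mean ȳ = (2 + 6 + 1 + 4 − 12 − 12 − 10 − 13)/8 = -4.2500
Deviations from mean: 6.2500, 10.2500, 5.2500, 8.2500, -7.7500, -7.7500, -5.7500, -8.7500
Numerator Σ_{t=1}^{7}(y_t−ȳ)(y_{t+1}−ȳ) = 252.1875
Denominator Σ(y_t−ȳ)² = 469.5000
r_1 = 252.1875 / 469.5000 = 0.537

0.537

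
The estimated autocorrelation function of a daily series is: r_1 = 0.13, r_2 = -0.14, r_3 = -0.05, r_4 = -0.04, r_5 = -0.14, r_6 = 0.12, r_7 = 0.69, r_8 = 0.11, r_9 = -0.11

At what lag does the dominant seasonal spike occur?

The largest autocorrelation is r_7 = 0.69; the remaining lags stay at or below 0.13.
The dominant spike at lag 7 indicates a seasonal period of 7.

7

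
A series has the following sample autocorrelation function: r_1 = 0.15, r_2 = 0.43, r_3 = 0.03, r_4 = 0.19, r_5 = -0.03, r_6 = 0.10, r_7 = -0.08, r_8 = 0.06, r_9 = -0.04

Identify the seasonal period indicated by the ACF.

The largest autocorrelation is r_2 = 0.43, with a weaker echo at lag 4 (0.19); the remaining lags stay at or below 0.15.
The dominant spike at lag 2 indicates a seasonal period of 2.

2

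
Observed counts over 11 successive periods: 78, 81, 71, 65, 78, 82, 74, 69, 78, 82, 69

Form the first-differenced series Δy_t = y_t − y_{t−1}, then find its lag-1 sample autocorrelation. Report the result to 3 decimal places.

-0.072

First differences Δy: 3, -10, -6, 13, 4, -8, -5, 9, 4, -13
Mean of differences = -0.9000
Numerator Σ(Δy_t−Δȳ)(Δy_{t+1}−Δȳ) = -48.9100
Denominator Σ(Δy_t−Δȳ)² = 676.9000
r_1(Δy) = -48.9100 / 676.9000 = -0.072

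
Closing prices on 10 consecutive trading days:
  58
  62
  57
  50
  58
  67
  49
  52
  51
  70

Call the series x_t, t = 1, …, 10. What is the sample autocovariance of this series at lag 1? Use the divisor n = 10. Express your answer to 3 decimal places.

-7.616

Mean x̄ = (58 + 62 + 57 + 50 + 58 + 67 + 49 + 52 + 51 + 70)/10 = 57.4000
Σ_{t=1}^{9}(x_t−x̄)(x_{t+1}−x̄) = -76.1600
γ_1 = -76.1600 / 10 = -7.616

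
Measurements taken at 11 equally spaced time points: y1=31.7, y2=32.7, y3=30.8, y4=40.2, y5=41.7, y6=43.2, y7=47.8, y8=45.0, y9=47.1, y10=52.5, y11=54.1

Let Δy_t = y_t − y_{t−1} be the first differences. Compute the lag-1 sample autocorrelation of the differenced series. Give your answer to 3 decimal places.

First differences Δy: 1.0, -1.9, 9.4, 1.5, 1.5, 4.6, -2.8, 2.1, 5.4, 1.6
Mean of differences = 2.2400
Numerator Σ(Δy_t−Δȳ)(Δy_{t+1}−Δȳ) = -44.6596
Denominator Σ(Δy_t−Δȳ)² = 112.4240
r_1(Δy) = -44.6596 / 112.4240 = -0.397

-0.397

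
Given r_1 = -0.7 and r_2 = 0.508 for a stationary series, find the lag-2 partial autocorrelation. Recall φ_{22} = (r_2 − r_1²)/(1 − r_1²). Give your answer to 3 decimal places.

0.035

φ_{22} = (r_2 − r_1²) / (1 − r_1²)
r_1² = (-0.7)² = 0.49
Numerator = 0.508 − 0.4900 = 0.0180; denominator = 1 − 0.4900 = 0.5100
φ_{22} = 0.0180 / 0.5100 = 0.035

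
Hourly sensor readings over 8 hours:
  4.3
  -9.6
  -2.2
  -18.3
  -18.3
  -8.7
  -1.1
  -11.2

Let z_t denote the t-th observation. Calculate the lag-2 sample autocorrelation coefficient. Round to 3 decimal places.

Mean z̄ = (4.3 − 9.6 − 2.2 − 18.3 − 18.3 − 8.7 − 1.1 − 11.2)/8 = -8.1375
Deviations from mean: 12.4375, -1.4625, 5.9375, -10.1625, -10.1625, -0.5625, 7.0375, -3.0625
Numerator Σ_{t=1}^{6}(z_t−z̄)(z_{t+2}−z̄) = -35.7091
Denominator Σ(z_t−z̄)² = 457.8588
r_2 = -35.7091 / 457.8588 = -0.078

-0.078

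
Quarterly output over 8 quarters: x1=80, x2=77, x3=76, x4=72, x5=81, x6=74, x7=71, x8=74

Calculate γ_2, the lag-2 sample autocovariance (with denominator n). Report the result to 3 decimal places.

-2.207

Mean x̄ = (80 + 77 + 76 + 72 + 81 + 74 + 71 + 74)/8 = 75.6250
Σ_{t=1}^{6}(x_t−x̄)(x_{t+2}−x̄) = -17.6563
γ_2 = -17.6563 / 8 = -2.207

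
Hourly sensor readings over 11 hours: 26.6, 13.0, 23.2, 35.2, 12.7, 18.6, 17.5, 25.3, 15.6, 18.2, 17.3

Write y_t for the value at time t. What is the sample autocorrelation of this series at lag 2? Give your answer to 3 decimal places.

Mean ȳ = (26.6 + 13.0 + 23.2 + 35.2 + 12.7 + 18.6 + 17.5 + 25.3 + 15.6 + 18.2 + 17.3)/11 = 20.2909
Numerator Σ_{t=1}^{9}(y_t−ȳ)(y_{t+2}−ȳ) = -108.2756
Denominator Σ(y_t−ȳ)² = 452.3891
r_2 = -108.2756 / 452.3891 = -0.239

-0.239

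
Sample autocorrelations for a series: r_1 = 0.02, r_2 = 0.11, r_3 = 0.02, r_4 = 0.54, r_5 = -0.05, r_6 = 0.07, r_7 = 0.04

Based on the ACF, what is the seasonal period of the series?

4

The largest autocorrelation is r_4 = 0.54; the remaining lags stay at or below 0.11.
The dominant spike at lag 4 indicates a seasonal period of 4.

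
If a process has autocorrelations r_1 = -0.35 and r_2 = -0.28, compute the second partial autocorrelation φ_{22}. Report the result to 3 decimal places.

φ_{22} = (r_2 − r_1²) / (1 − r_1²)
r_1² = (-0.35)² = 0.1225
Numerator = -0.28 − 0.1225 = -0.4025; denominator = 1 − 0.1225 = 0.8775
φ_{22} = -0.4025 / 0.8775 = -0.459

-0.459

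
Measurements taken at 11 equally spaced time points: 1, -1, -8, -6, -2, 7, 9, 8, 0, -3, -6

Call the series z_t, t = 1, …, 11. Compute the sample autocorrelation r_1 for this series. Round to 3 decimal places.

Mean z̄ = (1 − 1 − 8 − 6 − 2 + 7 + 9 + 8 + 0 − 3 − 6)/11 = -0.0909
Numerator Σ_{t=1}^{10}(z_t−z̄)(z_{t+1}−z̄) = 206.3554
Denominator Σ(z_t−z̄)² = 344.9091
r_1 = 206.3554 / 344.9091 = 0.598

0.598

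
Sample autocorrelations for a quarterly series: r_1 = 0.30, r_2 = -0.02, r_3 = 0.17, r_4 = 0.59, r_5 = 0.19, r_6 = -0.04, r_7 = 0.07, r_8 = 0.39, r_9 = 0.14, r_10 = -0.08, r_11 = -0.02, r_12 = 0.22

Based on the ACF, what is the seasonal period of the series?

4

The largest autocorrelation is r_4 = 0.59, with a weaker echo at lag 8 (0.39); the remaining lags stay at or below 0.30.
The dominant spike at lag 4 indicates a seasonal period of 4.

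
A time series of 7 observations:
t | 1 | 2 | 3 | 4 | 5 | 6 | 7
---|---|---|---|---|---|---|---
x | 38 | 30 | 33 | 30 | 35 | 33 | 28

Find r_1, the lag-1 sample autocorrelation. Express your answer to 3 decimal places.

Mean x̄ = (38 + 30 + 33 + 30 + 35 + 33 + 28)/7 = 32.4286
Σ(x_t−x̄)(x_{t+1}−x̄) = (-13.5306) + (-1.3878) + (-1.3878) + (-6.2449) + (1.4694) + (-2.5306) = -23.6122
Denominator Σ(x_t−x̄)² = 69.7143
r_1 = -23.6122 / 69.7143 = -0.339

-0.339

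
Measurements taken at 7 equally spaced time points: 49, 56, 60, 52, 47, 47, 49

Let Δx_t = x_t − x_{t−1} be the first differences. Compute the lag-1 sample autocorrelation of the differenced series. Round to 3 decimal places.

0.228

First differences Δx: 7, 4, -8, -5, 0, 2
Mean of differences = 0.0000
Numerator Σ(Δx_t−Δx̄)(Δx_{t+1}−Δx̄) = 36.0000
Denominator Σ(Δx_t−Δx̄)² = 158.0000
r_1(Δx) = 36.0000 / 158.0000 = 0.228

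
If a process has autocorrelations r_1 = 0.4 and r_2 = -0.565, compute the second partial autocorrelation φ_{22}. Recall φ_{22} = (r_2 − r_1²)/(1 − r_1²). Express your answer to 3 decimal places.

-0.863

φ_{22} = (r_2 − r_1²) / (1 − r_1²)
r_1² = (0.4)² = 0.16
Numerator = -0.565 − 0.1600 = -0.7250; denominator = 1 − 0.1600 = 0.8400
φ_{22} = -0.7250 / 0.8400 = -0.863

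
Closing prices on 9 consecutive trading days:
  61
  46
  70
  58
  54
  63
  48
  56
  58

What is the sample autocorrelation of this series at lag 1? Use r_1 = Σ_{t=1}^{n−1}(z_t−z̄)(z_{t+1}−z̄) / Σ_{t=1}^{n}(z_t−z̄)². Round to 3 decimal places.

-0.553

Mean z̄ = (61 + 46 + 70 + 58 + 54 + 63 + 48 + 56 + 58)/9 = 57.1111
Numerator Σ_{t=1}^{8}(z_t−z̄)(z_{t+1}−z̄) = -240.5679
Denominator Σ(z_t−z̄)² = 434.8889
r_1 = -240.5679 / 434.8889 = -0.553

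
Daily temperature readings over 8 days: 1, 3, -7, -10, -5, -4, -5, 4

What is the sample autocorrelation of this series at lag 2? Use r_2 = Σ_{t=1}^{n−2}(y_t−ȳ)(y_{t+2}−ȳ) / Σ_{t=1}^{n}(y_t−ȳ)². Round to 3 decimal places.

-0.253

Mean ȳ = (1 + 3 − 7 − 10 − 5 − 4 − 5 + 4)/8 = -2.8750
Σ(y_t−ȳ)(y_{t+2}−ȳ) = (-15.9844) + (-41.8594) + (8.7656) + (8.0156) + (4.5156) + (-7.7344) = -44.2813
Denominator Σ(y_t−ȳ)² = 174.8750
r_2 = -44.2813 / 174.8750 = -0.253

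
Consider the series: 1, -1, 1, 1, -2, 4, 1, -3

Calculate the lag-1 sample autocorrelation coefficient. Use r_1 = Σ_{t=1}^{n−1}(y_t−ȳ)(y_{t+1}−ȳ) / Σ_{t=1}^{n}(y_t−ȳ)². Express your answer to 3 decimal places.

-0.330

Mean ȳ = (1 − 1 + 1 + 1 − 2 + 4 + 1 − 3)/8 = 0.2500
Numerator Σ_{t=1}^{7}(y_t−ȳ)(y_{t+1}−ȳ) = -11.0625
Denominator Σ(y_t−ȳ)² = 33.5000
r_1 = -11.0625 / 33.5000 = -0.330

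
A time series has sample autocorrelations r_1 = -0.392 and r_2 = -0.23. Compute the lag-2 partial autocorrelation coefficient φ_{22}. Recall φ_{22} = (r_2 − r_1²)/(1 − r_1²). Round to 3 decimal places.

-0.453

φ_{22} = (r_2 − r_1²) / (1 − r_1²)
r_1² = (-0.392)² = 0.153664
Numerator = -0.23 − 0.1537 = -0.3837; denominator = 1 − 0.1537 = 0.8463
φ_{22} = -0.3837 / 0.8463 = -0.453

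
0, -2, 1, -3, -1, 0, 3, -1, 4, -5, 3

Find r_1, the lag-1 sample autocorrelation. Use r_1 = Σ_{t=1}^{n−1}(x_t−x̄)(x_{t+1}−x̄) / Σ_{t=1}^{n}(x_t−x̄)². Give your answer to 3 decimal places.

-0.592

Mean x̄ = (0 − 2 + 1 − 3 − 1 + 0 + 3 − 1 + 4 − 5 + 3)/11 = -0.0909
Numerator Σ_{t=1}^{10}(x_t−x̄)(x_{t+1}−x̄) = -44.3719
Denominator Σ(x_t−x̄)² = 74.9091
r_1 = -44.3719 / 74.9091 = -0.592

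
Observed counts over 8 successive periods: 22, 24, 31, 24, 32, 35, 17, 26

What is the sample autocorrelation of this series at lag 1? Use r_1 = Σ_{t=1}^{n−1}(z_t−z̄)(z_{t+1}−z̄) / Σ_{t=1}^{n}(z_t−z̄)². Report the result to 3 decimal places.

Mean z̄ = (22 + 24 + 31 + 24 + 32 + 35 + 17 + 26)/8 = 26.3750
Deviations from mean: -4.3750, -2.3750, 4.6250, -2.3750, 5.6250, 8.6250, -9.3750, -0.3750
Numerator Σ_{t=1}^{7}(z_t−z̄)(z_{t+1}−z̄) = -53.7656
Denominator Σ(z_t−z̄)² = 245.8750
r_1 = -53.7656 / 245.8750 = -0.219

-0.219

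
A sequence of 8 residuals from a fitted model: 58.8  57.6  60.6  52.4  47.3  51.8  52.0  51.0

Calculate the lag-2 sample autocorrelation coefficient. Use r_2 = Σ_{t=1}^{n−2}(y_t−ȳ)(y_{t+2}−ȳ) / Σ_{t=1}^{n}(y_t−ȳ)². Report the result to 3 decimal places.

Mean ȳ = (58.8 + 57.6 + 60.6 + 52.4 + 47.3 + 51.8 + 52.0 + 51.0)/8 = 53.9375
Deviations from mean: 4.8625, 3.6625, 6.6625, -1.5375, -6.6375, -2.1375, -1.9375, -2.9375
Σ(y_t−ȳ)(y_{t+2}−ȳ) = (32.3964) + (-5.6311) + (-44.2223) + (3.2864) + (12.8602) + (6.2789) = 4.9684
Denominator Σ(y_t−ȳ)² = 144.8188
r_2 = 4.9684 / 144.8188 = 0.034

0.034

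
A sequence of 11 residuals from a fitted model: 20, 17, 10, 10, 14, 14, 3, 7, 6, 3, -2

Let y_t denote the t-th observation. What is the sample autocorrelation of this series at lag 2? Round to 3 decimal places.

Mean ȳ = (20 + 17 + 10 + 10 + 14 + 14 + 3 + 7 + 6 + 3 − 2)/11 = 9.2727
Numerator Σ_{t=1}^{9}(y_t−ȳ)(y_{t+2}−ȳ) = 51.5785
Denominator Σ(y_t−ȳ)² = 442.1818
r_2 = 51.5785 / 442.1818 = 0.117

0.117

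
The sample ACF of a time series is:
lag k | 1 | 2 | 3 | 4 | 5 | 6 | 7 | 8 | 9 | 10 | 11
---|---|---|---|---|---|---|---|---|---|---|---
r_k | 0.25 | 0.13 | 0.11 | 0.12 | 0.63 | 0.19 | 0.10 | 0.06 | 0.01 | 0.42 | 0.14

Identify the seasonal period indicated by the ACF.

The largest autocorrelation is r_5 = 0.63, with a weaker echo at lag 10 (0.42); the remaining lags stay at or below 0.25. The elevated value at lag 1 (0.25), dropping to 0.13 at lag 2, reflects decaying short-term dependence rather than seasonality.
The dominant spike at lag 5 indicates a seasonal period of 5.

5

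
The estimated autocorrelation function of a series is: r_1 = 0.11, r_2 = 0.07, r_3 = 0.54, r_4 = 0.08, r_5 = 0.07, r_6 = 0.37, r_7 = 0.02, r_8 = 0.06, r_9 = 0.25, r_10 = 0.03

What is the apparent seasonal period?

The largest autocorrelation is r_3 = 0.54, with weaker echoes at lags 6 (0.37) and 9 (0.25); the remaining lags stay at or below 0.11.
The dominant spike at lag 3 indicates a seasonal period of 3.

3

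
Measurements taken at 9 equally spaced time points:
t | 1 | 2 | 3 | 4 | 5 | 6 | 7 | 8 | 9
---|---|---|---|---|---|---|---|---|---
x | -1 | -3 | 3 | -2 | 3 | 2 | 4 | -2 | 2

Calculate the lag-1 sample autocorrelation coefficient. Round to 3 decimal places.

Mean x̄ = (-1 − 3 + 3 − 2 + 3 + 2 + 4 − 2 + 2)/9 = 0.6667
Numerator Σ_{t=1}^{8}(x_t−x̄)(x_{t+1}−x̄) = -19.7778
Denominator Σ(x_t−x̄)² = 56.0000
r_1 = -19.7778 / 56.0000 = -0.353

-0.353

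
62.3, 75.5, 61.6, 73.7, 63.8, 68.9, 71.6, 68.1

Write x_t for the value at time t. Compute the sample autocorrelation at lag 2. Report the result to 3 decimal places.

0.501

Mean x̄ = (62.3 + 75.5 + 61.6 + 73.7 + 63.8 + 68.9 + 71.6 + 68.1)/8 = 68.1875
Σ(x_t−x̄)(x_{t+2}−x̄) = (38.7839) + (40.3102) + (28.9027) + (3.9277) + (-14.9723) + (-0.0623) = 96.8897
Denominator Σ(x_t−x̄)² = 193.3288
r_2 = 96.8897 / 193.3288 = 0.501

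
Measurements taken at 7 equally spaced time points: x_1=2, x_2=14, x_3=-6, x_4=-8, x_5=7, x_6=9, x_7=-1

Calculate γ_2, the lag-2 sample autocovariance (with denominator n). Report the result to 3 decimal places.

-34.257

Mean x̄ = (2 + 14 − 6 − 8 + 7 + 9 − 1)/7 = 2.4286
Deviations: -0.4286, 11.5714, -8.4286, -10.4286, 4.5714, 6.5714, -3.4286
Σ_{t=1}^{5}(x_t−x̄)(x_{t+2}−x̄) = -239.7959
γ_2 = -239.7959 / 7 = -34.257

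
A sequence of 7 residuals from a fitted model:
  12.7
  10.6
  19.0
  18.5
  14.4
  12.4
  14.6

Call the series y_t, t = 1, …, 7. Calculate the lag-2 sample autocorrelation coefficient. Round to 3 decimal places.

Mean ȳ = (12.7 + 10.6 + 19.0 + 18.5 + 14.4 + 12.4 + 14.6)/7 = 14.6000
Deviations from mean: -1.9000, -4.0000, 4.4000, 3.9000, -0.2000, -2.2000, 0.0000
Σ(y_t−ȳ)(y_{t+2}−ȳ) = (-8.3600) + (-15.6000) + (-0.8800) + (-8.5800) + (0.0000) = -33.4200
Denominator Σ(y_t−ȳ)² = 59.0600
r_2 = -33.4200 / 59.0600 = -0.566

-0.566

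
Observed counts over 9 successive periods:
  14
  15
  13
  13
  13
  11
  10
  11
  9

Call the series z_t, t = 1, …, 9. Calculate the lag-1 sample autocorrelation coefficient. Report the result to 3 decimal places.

Mean z̄ = (14 + 15 + 13 + 13 + 13 + 11 + 10 + 11 + 9)/9 = 12.1111
Numerator Σ_{t=1}^{8}(z_t−z̄)(z_{t+1}−z̄) = 16.7654
Denominator Σ(z_t−z̄)² = 30.8889
r_1 = 16.7654 / 30.8889 = 0.543

0.543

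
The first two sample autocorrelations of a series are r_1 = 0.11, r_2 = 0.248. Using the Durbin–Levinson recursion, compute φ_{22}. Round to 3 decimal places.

φ_{22} = (r_2 − r_1²) / (1 − r_1²)
r_1² = (0.11)² = 0.0121
Numerator = 0.248 − 0.0121 = 0.2359; denominator = 1 − 0.0121 = 0.9879
φ_{22} = 0.2359 / 0.9879 = 0.239

0.239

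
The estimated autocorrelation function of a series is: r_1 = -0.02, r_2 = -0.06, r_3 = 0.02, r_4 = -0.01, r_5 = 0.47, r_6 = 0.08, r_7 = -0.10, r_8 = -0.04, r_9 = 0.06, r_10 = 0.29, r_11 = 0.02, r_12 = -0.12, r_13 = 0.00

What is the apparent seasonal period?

5

The largest autocorrelation is r_5 = 0.47, with a weaker echo at lag 10 (0.29); the remaining lags stay at or below 0.08.
The dominant spike at lag 5 indicates a seasonal period of 5.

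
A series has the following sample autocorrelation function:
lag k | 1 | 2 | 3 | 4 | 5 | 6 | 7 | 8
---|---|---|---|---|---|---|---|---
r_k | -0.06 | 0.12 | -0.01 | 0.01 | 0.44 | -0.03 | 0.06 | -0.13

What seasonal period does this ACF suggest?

5

The largest autocorrelation is r_5 = 0.44; the remaining lags stay at or below 0.12.
The dominant spike at lag 5 indicates a seasonal period of 5.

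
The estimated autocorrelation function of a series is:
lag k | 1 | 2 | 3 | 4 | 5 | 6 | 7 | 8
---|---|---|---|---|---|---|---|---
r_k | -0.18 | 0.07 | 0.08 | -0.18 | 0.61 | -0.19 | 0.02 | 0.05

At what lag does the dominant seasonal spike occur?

The largest autocorrelation is r_5 = 0.61; the remaining lags stay at or below 0.08.
The dominant spike at lag 5 indicates a seasonal period of 5.

5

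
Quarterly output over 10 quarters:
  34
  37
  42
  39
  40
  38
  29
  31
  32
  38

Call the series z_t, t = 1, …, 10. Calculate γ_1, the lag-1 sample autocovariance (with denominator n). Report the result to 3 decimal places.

7.500

Mean z̄ = (34 + 37 + 42 + 39 + 40 + 38 + 29 + 31 + 32 + 38)/10 = 36.0000
Σ_{t=1}^{9}(z_t−z̄)(z_{t+1}−z̄) = 75.0000
γ_1 = 75.0000 / 10 = 7.500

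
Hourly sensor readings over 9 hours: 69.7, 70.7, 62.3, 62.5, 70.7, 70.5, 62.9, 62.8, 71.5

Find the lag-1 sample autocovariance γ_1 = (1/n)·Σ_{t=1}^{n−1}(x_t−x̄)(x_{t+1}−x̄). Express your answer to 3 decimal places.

Mean x̄ = (69.7 + 70.7 + 62.3 + 62.5 + 70.7 + 70.5 + 62.9 + 62.8 + 71.5)/9 = 67.0667
Σ_{t=1}^{8}(x_t−x̄)(x_{t+1}−x̄) = -5.5444
γ_1 = -5.5444 / 9 = -0.616

-0.616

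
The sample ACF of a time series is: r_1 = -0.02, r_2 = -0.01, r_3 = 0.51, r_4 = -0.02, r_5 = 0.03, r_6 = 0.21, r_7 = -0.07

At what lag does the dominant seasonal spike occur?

The largest autocorrelation is r_3 = 0.51, with a weaker echo at lag 6 (0.21); the remaining lags stay at or below 0.03.
The dominant spike at lag 3 indicates a seasonal period of 3.

3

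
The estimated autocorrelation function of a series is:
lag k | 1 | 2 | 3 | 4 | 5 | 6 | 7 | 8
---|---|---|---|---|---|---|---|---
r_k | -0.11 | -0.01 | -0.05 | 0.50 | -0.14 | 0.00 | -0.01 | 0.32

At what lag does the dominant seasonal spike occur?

The largest autocorrelation is r_4 = 0.50, with a weaker echo at lag 8 (0.32); the remaining lags stay at or below 0.00.
The dominant spike at lag 4 indicates a seasonal period of 4.

4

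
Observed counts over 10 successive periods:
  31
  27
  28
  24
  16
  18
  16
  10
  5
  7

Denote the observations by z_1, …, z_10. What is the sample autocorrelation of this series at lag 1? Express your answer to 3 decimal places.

0.693

Mean z̄ = (31 + 27 + 28 + 24 + 16 + 18 + 16 + 10 + 5 + 7)/10 = 18.2000
Numerator Σ_{t=1}^{9}(z_t−z̄)(z_{t+1}−z̄) = 517.9600
Denominator Σ(z_t−z̄)² = 747.6000
r_1 = 517.9600 / 747.6000 = 0.693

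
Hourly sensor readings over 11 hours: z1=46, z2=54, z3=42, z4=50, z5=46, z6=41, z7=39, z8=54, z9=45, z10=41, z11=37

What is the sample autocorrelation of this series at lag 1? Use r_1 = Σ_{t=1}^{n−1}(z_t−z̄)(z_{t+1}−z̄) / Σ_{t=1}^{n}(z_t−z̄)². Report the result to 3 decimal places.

Mean z̄ = (46 + 54 + 42 + 50 + 46 + 41 + 39 + 54 + 45 + 41 + 37)/11 = 45.0000
Numerator Σ_{t=1}^{10}(z_t−z̄)(z_{t+1}−z̄) = -30.0000
Denominator Σ(z_t−z̄)² = 330.0000
r_1 = -30.0000 / 330.0000 = -0.091

-0.091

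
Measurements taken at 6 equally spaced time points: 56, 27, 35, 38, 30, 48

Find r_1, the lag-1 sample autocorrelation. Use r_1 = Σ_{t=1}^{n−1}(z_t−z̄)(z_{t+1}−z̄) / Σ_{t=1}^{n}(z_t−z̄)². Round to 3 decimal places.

Mean z̄ = (56 + 27 + 35 + 38 + 30 + 48)/6 = 39.0000
Deviations from mean: 17.0000, -12.0000, -4.0000, -1.0000, -9.0000, 9.0000
Numerator Σ_{t=1}^{5}(z_t−z̄)(z_{t+1}−z̄) = -224.0000
Denominator Σ(z_t−z̄)² = 612.0000
r_1 = -224.0000 / 612.0000 = -0.366

-0.366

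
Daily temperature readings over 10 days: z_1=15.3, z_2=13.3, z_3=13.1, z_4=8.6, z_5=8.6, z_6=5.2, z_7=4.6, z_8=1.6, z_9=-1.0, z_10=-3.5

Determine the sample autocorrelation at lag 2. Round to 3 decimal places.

0.412

Mean z̄ = (15.3 + 13.3 + 13.1 + 8.6 + 8.6 + 5.2 + 4.6 + 1.6 − 1.0 − 3.5)/10 = 6.5800
Numerator Σ_{t=1}^{8}(z_t−z̄)(z_{t+2}−z̄) = 148.8912
Denominator Σ(z_t−z̄)² = 361.5560
r_2 = 148.8912 / 361.5560 = 0.412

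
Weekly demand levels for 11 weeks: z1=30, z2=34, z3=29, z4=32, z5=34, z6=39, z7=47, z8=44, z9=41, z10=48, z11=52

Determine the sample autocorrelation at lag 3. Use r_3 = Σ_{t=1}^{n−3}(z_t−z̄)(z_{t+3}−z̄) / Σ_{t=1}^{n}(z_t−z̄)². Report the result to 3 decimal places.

Mean z̄ = (30 + 34 + 29 + 32 + 34 + 39 + 47 + 44 + 41 + 48 + 52)/11 = 39.0909
Numerator Σ_{t=1}^{8}(z_t−z̄)(z_{t+3}−z̄) = 143.8843
Denominator Σ(z_t−z̄)² = 622.9091
r_3 = 143.8843 / 622.9091 = 0.231

0.231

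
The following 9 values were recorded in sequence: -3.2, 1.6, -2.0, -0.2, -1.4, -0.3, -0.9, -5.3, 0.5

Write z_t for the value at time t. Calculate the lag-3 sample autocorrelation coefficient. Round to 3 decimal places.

Mean z̄ = (-3.2 + 1.6 − 2.0 − 0.2 − 1.4 − 0.3 − 0.9 − 5.3 + 0.5)/9 = -1.2444
Σ(z_t−z̄)(z_{t+3}−z̄) = (-2.0425) + (-0.4425) + (-0.7136) + (0.3598) + (0.6309) + (1.6475) = -0.5604
Denominator Σ(z_t−z̄)² = 34.1022
r_3 = -0.5604 / 34.1022 = -0.016

-0.016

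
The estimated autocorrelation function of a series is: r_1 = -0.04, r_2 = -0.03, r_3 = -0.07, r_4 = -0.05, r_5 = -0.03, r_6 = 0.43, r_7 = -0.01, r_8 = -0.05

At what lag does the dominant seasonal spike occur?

6

The largest autocorrelation is r_6 = 0.43; the remaining lags stay at or below -0.01.
The dominant spike at lag 6 indicates a seasonal period of 6.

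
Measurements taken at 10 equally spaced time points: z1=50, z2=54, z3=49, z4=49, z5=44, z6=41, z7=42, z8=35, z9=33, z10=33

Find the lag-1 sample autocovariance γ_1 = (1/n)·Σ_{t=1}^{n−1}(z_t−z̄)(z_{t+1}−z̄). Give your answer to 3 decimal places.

37.300

Mean z̄ = (50 + 54 + 49 + 49 + 44 + 41 + 42 + 35 + 33 + 33)/10 = 43.0000
Σ_{t=1}^{9}(z_t−z̄)(z_{t+1}−z̄) = 373.0000
γ_1 = 373.0000 / 10 = 37.300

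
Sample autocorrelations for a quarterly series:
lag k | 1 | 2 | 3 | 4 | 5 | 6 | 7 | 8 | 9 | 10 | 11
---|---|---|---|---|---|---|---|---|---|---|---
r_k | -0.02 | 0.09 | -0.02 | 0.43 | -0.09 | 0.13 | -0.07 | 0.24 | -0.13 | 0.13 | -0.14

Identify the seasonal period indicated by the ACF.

4

The largest autocorrelation is r_4 = 0.43, with a weaker echo at lag 8 (0.24); the remaining lags stay at or below 0.13.
The dominant spike at lag 4 indicates a seasonal period of 4.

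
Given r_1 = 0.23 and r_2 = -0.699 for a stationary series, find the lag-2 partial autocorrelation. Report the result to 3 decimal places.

-0.794

φ_{22} = (r_2 − r_1²) / (1 − r_1²)
r_1² = (0.23)² = 0.0529
Numerator = -0.699 − 0.0529 = -0.7519; denominator = 1 − 0.0529 = 0.9471
φ_{22} = -0.7519 / 0.9471 = -0.794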